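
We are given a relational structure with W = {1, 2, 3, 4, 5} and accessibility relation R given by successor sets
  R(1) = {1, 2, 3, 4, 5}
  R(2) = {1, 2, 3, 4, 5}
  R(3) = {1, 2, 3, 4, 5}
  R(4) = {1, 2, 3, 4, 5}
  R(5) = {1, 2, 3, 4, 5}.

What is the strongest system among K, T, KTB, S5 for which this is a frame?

S5

Reflexive (axiom T): yes — every world is R-related to itself.
Symmetric (axiom B): yes — every pair in R has its reverse in R.
Euclidean (axiom 5): yes — any two successors of a common world are R-related.
So F validates K, T, KTB, S5. The strongest is S5.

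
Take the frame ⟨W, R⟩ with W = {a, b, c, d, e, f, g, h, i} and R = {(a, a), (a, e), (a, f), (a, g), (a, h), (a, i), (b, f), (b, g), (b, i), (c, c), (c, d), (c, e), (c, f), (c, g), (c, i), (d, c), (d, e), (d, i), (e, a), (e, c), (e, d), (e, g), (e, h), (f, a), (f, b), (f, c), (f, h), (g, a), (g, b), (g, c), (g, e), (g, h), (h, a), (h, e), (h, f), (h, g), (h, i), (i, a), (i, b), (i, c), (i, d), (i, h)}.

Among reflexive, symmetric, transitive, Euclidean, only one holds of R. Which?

Reflexive: no — b is not related to itself.
Symmetric: yes — every pair in R has its reverse in R.
Transitive: no — a R e and e R c, but not a R c.
Euclidean: no — a R e and a R f, but not e R f.
Only symmetric holds.

symmetric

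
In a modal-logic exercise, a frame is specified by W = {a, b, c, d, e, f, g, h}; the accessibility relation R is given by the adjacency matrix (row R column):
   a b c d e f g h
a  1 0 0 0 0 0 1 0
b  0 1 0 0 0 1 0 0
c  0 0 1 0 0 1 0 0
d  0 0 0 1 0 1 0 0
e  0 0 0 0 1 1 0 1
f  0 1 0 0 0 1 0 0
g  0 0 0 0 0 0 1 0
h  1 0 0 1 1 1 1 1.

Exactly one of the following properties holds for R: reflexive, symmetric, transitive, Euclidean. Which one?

reflexive

Reflexive: yes — every world is R-related to itself.
Symmetric: no — a R g but not g R a.
Transitive: no — c R f and f R b, but not c R b.
Euclidean: no — e R f and e R h, but not f R h.
Only reflexive holds.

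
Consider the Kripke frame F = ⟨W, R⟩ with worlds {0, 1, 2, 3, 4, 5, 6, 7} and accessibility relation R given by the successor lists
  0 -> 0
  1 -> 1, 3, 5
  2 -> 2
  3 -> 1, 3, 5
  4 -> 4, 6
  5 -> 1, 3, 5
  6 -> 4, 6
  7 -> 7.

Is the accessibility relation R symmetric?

Symmetric: yes — every pair in R has its reverse in R.

Yes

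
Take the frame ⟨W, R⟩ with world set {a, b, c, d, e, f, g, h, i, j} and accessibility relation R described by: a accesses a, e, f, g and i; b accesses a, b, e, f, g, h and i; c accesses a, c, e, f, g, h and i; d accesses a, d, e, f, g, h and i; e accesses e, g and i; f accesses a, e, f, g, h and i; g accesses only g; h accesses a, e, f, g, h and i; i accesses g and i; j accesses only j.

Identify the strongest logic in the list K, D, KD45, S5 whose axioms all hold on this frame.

D

Serial (axiom D): yes — every world has a successor (e.g. a R a).
Euclidean (axiom 5): no — a R e and a R f, but not e R f.
Transitive (axiom 4): no — a R f and f R h, but not a R h.
Reflexive (axiom T): yes — every world is R-related to itself.
So F validates K, D; KD45 would additionally require R to be Euclidean and transitive. The strongest is D.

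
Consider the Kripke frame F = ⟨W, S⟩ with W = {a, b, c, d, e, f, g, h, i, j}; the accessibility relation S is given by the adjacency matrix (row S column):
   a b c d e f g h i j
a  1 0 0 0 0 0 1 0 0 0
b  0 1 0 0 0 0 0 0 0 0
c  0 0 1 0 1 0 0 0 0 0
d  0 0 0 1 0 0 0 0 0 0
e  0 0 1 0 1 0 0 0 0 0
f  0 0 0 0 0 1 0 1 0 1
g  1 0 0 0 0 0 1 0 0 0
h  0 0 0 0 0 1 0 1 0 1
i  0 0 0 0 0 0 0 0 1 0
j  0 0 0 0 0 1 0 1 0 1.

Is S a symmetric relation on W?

Symmetric: yes — every pair in S has its reverse in S.

Yes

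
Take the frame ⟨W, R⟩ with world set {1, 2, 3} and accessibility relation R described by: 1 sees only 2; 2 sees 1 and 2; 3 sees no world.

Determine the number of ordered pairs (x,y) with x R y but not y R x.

R is symmetric; there are no such tuples.

0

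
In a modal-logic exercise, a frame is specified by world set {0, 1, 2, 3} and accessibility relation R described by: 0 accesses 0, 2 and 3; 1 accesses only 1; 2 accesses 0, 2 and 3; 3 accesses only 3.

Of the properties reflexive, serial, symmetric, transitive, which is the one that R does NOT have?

Reflexive: yes — every world is R-related to itself.
Serial: yes — every world has a successor (e.g. 0 R 0).
Symmetric: no — 0 R 3 but not 3 R 0.
Transitive: yes — every two-step R-path is closed by a direct edge.
Only symmetric fails.

symmetric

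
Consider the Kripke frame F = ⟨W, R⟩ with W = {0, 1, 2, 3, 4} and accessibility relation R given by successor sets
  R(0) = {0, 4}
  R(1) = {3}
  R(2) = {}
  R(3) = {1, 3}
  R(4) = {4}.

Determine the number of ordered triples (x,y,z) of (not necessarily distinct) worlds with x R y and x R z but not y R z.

Enumerating: (0,4,0), (3,1,1).

2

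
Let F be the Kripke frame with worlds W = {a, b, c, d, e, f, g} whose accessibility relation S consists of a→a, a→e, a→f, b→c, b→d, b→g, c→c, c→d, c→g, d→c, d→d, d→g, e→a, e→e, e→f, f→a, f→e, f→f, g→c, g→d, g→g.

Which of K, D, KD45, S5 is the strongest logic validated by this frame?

Serial (axiom D): yes — every world has a successor (e.g. a S a).
Euclidean (axiom 5): yes — any two successors of a common world are S-related.
Transitive (axiom 4): yes — every two-step S-path is closed by a direct edge.
Reflexive (axiom T): no — b is not related to itself.
So F validates K, D, KD45; S5 would additionally require S to be reflexive. The strongest is KD45.

KD45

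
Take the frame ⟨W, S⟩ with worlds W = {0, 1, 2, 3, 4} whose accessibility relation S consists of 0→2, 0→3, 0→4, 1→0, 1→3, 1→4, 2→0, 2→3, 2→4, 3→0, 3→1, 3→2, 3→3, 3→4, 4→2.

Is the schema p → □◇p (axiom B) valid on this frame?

No

By correspondence theory, B is valid on a frame iff S is symmetric.
Symmetric: no — 0 S 4 but not 4 S 0.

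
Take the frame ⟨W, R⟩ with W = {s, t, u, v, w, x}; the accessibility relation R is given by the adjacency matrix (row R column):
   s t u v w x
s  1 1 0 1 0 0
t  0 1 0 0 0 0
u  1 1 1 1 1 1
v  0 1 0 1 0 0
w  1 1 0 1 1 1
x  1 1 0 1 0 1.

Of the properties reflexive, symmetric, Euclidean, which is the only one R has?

reflexive

Reflexive: yes — every world is R-related to itself.
Symmetric: no — s R t but not t R s.
Euclidean: no — s R t and s R v, but not t R v.
Only reflexive holds.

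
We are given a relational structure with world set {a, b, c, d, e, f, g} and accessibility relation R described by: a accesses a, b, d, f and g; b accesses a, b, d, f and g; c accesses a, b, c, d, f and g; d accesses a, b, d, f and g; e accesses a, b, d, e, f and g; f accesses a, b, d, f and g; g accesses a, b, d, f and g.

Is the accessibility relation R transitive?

Transitive: yes — every two-step R-path is closed by a direct edge.

Yes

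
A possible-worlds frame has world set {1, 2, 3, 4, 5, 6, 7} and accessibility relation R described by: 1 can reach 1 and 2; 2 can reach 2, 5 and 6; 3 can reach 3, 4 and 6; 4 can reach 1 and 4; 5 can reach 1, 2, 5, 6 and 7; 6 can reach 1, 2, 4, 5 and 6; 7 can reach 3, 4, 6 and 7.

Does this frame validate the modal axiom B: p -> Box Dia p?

No

Axiom B corresponds to the accessibility relation being symmetric.
Symmetric: no — 1 R 2 but not 2 R 1.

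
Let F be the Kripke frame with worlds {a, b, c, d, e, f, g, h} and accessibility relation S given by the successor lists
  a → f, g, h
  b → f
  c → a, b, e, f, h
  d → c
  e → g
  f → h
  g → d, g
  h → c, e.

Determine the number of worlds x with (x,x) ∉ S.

7

Enumerating: a, b, c, d, e, f, h.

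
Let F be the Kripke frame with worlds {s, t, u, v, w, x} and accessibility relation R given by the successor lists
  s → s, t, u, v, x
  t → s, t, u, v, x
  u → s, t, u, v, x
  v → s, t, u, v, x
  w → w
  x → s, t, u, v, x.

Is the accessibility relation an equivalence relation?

Reflexive: yes — every world is R-related to itself.
Symmetric: yes — every pair in R has its reverse in R.
Transitive: yes — every two-step R-path is closed by a direct edge.
So R is an equivalence relation.

Yes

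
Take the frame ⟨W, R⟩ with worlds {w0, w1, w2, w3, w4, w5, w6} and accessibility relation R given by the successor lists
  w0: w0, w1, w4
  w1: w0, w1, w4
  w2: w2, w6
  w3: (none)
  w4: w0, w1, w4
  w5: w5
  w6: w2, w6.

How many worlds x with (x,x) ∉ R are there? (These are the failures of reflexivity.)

1

Enumerating: w3.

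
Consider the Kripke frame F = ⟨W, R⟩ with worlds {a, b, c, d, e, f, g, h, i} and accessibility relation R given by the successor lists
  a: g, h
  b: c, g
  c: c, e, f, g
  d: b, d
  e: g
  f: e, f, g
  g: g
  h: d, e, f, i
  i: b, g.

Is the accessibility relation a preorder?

No

Reflexive: no — a is not related to itself.
Transitive: no — a R h and h R d, but not a R d.
So R is not a preorder.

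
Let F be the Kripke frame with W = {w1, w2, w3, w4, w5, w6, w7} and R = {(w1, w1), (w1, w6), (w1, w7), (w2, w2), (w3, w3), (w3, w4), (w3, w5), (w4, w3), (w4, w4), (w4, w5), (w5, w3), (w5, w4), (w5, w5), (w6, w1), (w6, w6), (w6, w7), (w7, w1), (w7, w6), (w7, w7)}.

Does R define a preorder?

Reflexive: yes — every world is R-related to itself.
Transitive: yes — every two-step R-path is closed by a direct edge.
So R is a preorder.

Yes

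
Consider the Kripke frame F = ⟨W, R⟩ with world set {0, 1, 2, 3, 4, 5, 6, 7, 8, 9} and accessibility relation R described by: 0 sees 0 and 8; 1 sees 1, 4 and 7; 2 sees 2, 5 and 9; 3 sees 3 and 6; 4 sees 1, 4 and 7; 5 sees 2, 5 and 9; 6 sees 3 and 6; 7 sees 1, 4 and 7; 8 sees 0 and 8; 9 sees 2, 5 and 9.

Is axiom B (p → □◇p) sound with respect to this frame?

The schema B characterises exactly the symmetric frames.
Symmetric: yes — every pair in R has its reverse in R.

Yes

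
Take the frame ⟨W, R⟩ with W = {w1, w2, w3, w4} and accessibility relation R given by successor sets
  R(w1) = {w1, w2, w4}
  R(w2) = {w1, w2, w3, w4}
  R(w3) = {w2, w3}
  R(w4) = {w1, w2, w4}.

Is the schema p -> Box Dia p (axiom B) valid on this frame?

Yes

Axiom B corresponds to the accessibility relation being symmetric.
Symmetric: yes — every pair in R has its reverse in R.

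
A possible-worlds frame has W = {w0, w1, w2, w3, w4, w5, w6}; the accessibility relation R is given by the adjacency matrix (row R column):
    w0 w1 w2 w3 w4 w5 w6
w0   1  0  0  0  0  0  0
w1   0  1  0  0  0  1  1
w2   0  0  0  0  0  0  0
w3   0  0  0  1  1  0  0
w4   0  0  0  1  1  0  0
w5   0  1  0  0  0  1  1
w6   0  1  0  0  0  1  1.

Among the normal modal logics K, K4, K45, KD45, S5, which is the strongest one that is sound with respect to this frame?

Transitive (axiom 4): yes — every two-step R-path is closed by a direct edge.
Euclidean (axiom 5): yes — any two successors of a common world are R-related.
Serial (axiom D): no — w2 has no R-successor.
Reflexive (axiom T): no — w2 is not related to itself.
So F validates K, K4, K45; KD45 would additionally require R to be serial. The strongest is K45.

K45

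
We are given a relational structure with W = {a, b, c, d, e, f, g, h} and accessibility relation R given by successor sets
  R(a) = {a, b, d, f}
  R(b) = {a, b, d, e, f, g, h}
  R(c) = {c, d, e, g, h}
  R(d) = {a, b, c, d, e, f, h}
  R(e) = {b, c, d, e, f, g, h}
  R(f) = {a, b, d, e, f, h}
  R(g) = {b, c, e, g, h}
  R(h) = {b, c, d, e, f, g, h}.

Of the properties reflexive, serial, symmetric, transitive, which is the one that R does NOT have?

transitive

Reflexive: yes — every world is R-related to itself.
Serial: yes — every world has a successor (e.g. a R a).
Symmetric: yes — every pair in R has its reverse in R.
Transitive: no — a R b and b R e, but not a R e.
Only transitive fails.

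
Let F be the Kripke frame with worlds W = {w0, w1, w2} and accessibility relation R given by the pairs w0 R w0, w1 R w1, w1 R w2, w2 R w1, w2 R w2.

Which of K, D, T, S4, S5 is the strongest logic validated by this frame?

Serial (axiom D): yes — every world has a successor (e.g. w0 R w0).
Reflexive (axiom T): yes — every world is R-related to itself.
Transitive (axiom 4): yes — every two-step R-path is closed by a direct edge.
Euclidean (axiom 5): yes — any two successors of a common world are R-related.
So F validates K, D, T, S4, S5. The strongest is S5.

S5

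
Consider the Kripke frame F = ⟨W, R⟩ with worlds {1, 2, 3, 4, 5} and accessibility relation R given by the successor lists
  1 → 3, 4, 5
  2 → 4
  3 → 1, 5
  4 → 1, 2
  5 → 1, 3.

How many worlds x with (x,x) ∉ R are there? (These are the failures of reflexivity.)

5

Enumerating: 1, 2, 3, 4, 5.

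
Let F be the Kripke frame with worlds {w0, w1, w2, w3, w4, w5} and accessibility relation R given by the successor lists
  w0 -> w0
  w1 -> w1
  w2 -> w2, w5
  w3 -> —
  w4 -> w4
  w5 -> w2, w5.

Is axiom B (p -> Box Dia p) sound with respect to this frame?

Yes

Axiom B corresponds to the accessibility relation being symmetric.
Symmetric: yes — every pair in R has its reverse in R.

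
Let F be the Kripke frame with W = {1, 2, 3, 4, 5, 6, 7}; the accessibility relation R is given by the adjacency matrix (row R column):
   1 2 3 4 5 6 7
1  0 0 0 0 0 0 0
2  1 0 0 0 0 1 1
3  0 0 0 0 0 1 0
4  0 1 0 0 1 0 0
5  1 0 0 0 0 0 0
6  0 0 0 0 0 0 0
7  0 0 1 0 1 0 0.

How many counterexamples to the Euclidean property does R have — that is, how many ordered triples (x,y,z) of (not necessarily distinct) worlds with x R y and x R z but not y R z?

19

Enumerating: (2,1,1), (2,1,6), (2,1,7), (2,6,1), (2,6,6), (2,6,7), (2,7,1), (2,7,6), (2,7,7), (3,6,6), (4,2,2), (4,2,5), … and 7 more.
Total: 19.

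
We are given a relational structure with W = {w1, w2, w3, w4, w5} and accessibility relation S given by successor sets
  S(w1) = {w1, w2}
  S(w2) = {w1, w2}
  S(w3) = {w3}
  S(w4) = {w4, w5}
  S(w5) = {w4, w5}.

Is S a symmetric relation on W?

Symmetric: yes — every pair in S has its reverse in S.

Yes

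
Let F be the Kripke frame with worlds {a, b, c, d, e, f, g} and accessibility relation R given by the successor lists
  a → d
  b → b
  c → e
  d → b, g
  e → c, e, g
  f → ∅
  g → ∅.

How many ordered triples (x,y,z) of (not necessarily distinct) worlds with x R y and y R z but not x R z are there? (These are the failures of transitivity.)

4

Enumerating: (a,d,b), (a,d,g), (c,e,c), (c,e,g).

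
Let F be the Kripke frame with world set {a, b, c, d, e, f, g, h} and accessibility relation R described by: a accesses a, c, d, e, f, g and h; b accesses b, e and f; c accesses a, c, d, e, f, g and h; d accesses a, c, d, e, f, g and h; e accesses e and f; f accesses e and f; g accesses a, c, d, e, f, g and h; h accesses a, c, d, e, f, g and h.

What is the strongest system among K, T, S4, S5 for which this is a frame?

S4

Reflexive (axiom T): yes — every world is R-related to itself.
Transitive (axiom 4): yes — every two-step R-path is closed by a direct edge.
Euclidean (axiom 5): no — a R e and a R c, but not e R c.
So F validates K, T, S4; S5 would additionally require R to be Euclidean. The strongest is S4.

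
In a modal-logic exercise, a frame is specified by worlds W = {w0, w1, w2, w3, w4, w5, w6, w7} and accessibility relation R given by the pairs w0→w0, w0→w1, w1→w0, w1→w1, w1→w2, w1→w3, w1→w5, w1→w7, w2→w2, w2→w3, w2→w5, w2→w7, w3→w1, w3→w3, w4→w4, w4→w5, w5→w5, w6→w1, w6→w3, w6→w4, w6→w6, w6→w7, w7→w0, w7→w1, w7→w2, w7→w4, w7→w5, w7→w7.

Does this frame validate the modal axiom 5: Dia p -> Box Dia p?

No

By correspondence theory, 5 is valid on a frame iff R is Euclidean.
Euclidean: no — w1 R w0 and w1 R w2, but not w0 R w2.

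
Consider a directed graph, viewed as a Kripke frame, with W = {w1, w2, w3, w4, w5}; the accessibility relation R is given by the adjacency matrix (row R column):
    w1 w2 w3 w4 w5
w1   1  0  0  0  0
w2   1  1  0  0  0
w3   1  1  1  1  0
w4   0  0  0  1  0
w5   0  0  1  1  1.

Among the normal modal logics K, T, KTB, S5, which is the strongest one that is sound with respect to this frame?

Reflexive (axiom T): yes — every world is R-related to itself.
Symmetric (axiom B): no — w2 R w1 but not w1 R w2.
Euclidean (axiom 5): no — w3 R w1 and w3 R w2, but not w1 R w2.
So F validates K, T; KTB would additionally require R to be symmetric. The strongest is T.

T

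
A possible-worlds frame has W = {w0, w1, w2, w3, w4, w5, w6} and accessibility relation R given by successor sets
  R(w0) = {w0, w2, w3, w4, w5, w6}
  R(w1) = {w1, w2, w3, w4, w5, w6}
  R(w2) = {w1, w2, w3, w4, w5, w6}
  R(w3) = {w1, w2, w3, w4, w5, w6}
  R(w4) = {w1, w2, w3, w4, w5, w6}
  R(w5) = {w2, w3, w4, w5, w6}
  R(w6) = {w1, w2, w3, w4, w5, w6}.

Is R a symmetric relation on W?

Symmetric: no — w0 R w2 but not w2 R w0.

No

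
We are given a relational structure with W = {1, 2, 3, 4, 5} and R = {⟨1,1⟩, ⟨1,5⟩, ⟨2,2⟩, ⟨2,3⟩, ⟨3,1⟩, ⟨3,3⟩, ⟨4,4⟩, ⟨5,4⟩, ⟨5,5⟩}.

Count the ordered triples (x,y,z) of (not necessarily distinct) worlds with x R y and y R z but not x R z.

Enumerating: (1,5,4), (2,3,1), (3,1,5).

3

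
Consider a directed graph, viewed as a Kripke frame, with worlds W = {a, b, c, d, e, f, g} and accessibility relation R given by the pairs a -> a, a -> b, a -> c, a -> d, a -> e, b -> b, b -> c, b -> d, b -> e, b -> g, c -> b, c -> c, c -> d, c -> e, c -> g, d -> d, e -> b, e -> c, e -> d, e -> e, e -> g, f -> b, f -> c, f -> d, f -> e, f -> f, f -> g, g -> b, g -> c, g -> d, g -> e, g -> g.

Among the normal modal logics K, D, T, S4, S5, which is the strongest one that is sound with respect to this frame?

Serial (axiom D): yes — every world has a successor (e.g. a R a).
Reflexive (axiom T): yes — every world is R-related to itself.
Transitive (axiom 4): no — a R b and b R g, but not a R g.
Euclidean (axiom 5): no — a R d and a R b, but not d R b.
So F validates K, D, T; S4 would additionally require R to be transitive. The strongest is T.

T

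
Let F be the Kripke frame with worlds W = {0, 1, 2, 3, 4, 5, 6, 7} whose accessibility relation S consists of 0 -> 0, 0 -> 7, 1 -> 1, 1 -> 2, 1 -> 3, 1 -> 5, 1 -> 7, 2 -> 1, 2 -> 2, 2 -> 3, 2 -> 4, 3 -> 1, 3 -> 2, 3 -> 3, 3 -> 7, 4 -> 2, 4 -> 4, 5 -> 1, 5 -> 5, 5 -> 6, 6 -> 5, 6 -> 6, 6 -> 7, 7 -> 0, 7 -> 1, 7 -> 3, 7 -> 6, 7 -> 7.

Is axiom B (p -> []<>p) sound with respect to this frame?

Yes

Axiom B corresponds to the accessibility relation being symmetric.
Symmetric: yes — every pair in S has its reverse in S.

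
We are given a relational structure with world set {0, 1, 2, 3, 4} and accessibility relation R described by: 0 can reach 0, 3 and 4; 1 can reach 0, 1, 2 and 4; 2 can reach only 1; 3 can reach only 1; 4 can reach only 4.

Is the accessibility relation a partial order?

Reflexive: no — 2 is not related to itself.
Transitive: no — 0 R 3 and 3 R 1, but not 0 R 1.
Antisymmetric: no — 1 R 2 and 2 R 1 with 1 ≠ 2.
So R is not a partial order.

No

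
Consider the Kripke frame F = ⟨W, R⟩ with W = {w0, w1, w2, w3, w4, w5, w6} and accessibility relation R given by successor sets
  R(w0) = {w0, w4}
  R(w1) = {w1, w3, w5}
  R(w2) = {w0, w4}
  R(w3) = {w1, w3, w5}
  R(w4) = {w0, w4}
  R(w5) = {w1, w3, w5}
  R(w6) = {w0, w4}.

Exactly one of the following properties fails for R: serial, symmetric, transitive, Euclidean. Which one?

Serial: yes — every world has a successor (e.g. w0 R w0).
Symmetric: no — w2 R w0 but not w0 R w2.
Transitive: yes — every two-step R-path is closed by a direct edge.
Euclidean: yes — any two successors of a common world are R-related.
Only symmetric fails.

symmetric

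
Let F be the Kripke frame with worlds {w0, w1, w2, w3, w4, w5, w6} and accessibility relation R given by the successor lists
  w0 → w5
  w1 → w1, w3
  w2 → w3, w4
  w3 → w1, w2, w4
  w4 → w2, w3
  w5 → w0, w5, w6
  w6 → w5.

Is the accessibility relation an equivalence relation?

Reflexive: no — w0 is not related to itself.
Symmetric: yes — every pair in R has its reverse in R.
Transitive: no — w0 R w5 and w5 R w6, but not w0 R w6.
So R is not an equivalence relation.

No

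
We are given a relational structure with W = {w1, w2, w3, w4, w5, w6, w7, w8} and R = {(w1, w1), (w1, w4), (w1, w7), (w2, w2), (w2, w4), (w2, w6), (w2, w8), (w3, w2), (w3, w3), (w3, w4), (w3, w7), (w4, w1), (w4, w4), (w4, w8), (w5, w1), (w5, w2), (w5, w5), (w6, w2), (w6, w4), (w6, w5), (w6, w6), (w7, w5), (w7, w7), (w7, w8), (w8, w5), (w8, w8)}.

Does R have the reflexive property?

Reflexive: yes — every world is R-related to itself.

Yes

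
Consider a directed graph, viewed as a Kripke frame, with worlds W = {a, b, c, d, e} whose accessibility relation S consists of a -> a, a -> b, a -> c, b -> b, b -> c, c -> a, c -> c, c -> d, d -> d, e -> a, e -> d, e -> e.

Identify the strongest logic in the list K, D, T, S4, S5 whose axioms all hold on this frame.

Serial (axiom D): yes — every world has a successor (e.g. a S a).
Reflexive (axiom T): yes — every world is S-related to itself.
Transitive (axiom 4): no — a S c and c S d, but not a S d.
Euclidean (axiom 5): no — a S c and a S b, but not c S b.
So F validates K, D, T; S4 would additionally require S to be transitive. The strongest is T.

T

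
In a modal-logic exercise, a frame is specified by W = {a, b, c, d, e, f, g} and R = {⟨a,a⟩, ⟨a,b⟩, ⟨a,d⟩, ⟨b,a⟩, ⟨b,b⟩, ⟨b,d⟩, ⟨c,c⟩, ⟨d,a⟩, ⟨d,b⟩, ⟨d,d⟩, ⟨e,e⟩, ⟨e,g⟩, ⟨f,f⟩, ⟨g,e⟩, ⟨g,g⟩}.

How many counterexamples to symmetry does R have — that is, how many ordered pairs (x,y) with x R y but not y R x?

R is symmetric; there are no such tuples.

0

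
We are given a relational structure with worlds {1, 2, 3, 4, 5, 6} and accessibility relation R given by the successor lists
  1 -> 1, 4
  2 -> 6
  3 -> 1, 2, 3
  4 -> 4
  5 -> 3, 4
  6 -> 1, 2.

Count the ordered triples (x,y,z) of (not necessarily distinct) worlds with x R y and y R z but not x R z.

8

Enumerating: (2,6,1), (2,6,2), (3,1,4), (3,2,6), (5,3,1), (5,3,2), (6,1,4), (6,2,6).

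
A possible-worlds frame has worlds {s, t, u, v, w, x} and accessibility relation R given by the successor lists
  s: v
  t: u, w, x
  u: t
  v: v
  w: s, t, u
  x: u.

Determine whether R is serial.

Yes

Serial: yes — every world has a successor (e.g. s R v).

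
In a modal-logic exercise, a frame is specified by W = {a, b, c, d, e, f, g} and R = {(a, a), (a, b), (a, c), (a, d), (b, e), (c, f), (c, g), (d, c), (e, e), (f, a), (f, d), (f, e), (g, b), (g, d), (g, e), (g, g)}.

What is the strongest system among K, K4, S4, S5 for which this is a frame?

Transitive (axiom 4): no — a R b and b R e, but not a R e.
Reflexive (axiom T): no — b is not related to itself.
Euclidean (axiom 5): no — a R b and a R c, but not b R c.
So F validates K; K4 would additionally require R to be transitive. The strongest is K.

K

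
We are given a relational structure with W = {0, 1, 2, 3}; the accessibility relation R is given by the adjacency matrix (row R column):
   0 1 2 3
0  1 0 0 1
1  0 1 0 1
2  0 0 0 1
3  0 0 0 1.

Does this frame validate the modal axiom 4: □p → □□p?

Yes

Axiom 4 corresponds to the accessibility relation being transitive.
Transitive: yes — every two-step R-path is closed by a direct edge.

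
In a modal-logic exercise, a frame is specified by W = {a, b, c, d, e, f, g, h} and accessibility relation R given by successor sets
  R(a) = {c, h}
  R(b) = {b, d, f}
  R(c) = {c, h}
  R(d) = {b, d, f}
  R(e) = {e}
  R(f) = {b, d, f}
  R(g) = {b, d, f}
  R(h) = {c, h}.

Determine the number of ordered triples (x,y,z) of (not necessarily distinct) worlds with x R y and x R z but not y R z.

R is Euclidean; there are no such tuples.

0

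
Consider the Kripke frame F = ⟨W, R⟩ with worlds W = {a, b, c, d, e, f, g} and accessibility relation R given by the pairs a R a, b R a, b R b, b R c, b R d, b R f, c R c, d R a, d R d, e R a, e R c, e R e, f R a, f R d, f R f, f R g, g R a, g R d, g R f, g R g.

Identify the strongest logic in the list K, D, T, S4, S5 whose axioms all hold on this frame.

Serial (axiom D): yes — every world has a successor (e.g. a R a).
Reflexive (axiom T): yes — every world is R-related to itself.
Transitive (axiom 4): no — b R f and f R g, but not b R g.
Euclidean (axiom 5): no — b R a and b R c, but not a R c.
So F validates K, D, T; S4 would additionally require R to be transitive. The strongest is T.

T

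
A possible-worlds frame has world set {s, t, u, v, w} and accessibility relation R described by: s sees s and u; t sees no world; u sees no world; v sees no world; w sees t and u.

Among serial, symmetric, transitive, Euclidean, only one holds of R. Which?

Serial: no — t has no R-successor.
Symmetric: no — s R u but not u R s.
Transitive: yes — every two-step R-path is closed by a direct edge.
Euclidean: no — w R t and w R u, but not t R u.
Only transitive holds.

transitive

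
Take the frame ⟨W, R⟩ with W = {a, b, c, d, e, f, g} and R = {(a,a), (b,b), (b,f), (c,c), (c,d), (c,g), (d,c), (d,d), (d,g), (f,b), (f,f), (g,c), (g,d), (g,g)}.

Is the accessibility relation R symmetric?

Symmetric: yes — every pair in R has its reverse in R.

Yes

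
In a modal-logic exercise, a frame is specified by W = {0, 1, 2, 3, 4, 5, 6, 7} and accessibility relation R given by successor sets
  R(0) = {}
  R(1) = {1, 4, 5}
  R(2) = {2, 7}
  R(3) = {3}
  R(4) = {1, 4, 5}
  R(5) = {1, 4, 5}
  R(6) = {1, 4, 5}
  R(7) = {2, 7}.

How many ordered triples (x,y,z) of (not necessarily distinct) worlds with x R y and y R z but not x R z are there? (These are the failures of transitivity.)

0

R is transitive; there are no such tuples.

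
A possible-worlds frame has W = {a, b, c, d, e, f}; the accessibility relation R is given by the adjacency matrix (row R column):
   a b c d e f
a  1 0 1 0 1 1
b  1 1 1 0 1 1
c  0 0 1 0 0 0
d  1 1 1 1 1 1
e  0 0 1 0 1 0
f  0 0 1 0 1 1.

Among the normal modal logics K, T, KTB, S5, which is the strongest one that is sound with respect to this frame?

T

Reflexive (axiom T): yes — every world is R-related to itself.
Symmetric (axiom B): no — a R c but not c R a.
Euclidean (axiom 5): no — a R c and a R e, but not c R e.
So F validates K, T; KTB would additionally require R to be symmetric. The strongest is T.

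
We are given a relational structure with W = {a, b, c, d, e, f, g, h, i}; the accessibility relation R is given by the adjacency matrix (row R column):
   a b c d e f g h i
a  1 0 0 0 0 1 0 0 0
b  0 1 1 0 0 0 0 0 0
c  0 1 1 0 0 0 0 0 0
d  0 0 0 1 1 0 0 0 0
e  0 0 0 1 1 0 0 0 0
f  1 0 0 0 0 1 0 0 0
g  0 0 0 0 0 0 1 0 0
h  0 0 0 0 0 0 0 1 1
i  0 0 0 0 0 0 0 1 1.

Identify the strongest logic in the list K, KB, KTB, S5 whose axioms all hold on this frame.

Symmetric (axiom B): yes — every pair in R has its reverse in R.
Reflexive (axiom T): yes — every world is R-related to itself.
Euclidean (axiom 5): yes — any two successors of a common world are R-related.
So F validates K, KB, KTB, S5. The strongest is S5.

S5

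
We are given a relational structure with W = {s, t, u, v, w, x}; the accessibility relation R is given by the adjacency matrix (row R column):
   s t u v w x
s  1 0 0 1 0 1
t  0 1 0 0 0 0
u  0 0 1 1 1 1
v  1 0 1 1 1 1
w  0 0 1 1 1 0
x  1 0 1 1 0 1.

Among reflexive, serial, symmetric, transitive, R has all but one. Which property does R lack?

Reflexive: yes — every world is R-related to itself.
Serial: yes — every world has a successor (e.g. s R s).
Symmetric: yes — every pair in R has its reverse in R.
Transitive: no — s R v and v R u, but not s R u.
Only transitive fails.

transitive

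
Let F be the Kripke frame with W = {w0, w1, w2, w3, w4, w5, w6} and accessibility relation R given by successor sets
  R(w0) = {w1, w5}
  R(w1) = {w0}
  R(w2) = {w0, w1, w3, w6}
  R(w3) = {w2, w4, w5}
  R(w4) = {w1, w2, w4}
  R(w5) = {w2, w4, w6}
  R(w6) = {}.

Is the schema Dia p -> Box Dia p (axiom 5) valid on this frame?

No

By correspondence theory, 5 is valid on a frame iff R is Euclidean.
Euclidean: no — w0 R w1 and w0 R w5, but not w1 R w5.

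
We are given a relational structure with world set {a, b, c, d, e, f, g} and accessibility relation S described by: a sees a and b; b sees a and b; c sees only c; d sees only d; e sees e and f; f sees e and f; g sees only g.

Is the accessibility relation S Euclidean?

Yes

Euclidean: yes — any two successors of a common world are S-related.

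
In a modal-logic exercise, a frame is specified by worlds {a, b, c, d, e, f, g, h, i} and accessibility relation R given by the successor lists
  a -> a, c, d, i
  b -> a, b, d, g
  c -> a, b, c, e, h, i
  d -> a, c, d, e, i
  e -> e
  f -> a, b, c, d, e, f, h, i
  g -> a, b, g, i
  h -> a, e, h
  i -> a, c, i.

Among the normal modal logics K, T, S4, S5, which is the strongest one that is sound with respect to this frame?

T

Reflexive (axiom T): yes — every world is R-related to itself.
Transitive (axiom 4): no — a R c and c R b, but not a R b.
Euclidean (axiom 5): no — a R c and a R d, but not c R d.
So F validates K, T; S4 would additionally require R to be transitive. The strongest is T.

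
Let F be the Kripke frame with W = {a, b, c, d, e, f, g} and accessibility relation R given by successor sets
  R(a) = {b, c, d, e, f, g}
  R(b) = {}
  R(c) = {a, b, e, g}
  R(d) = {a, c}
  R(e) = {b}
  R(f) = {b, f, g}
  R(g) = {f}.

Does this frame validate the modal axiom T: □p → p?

No

The schema T characterises exactly the reflexive frames.
Reflexive: no — a is not related to itself.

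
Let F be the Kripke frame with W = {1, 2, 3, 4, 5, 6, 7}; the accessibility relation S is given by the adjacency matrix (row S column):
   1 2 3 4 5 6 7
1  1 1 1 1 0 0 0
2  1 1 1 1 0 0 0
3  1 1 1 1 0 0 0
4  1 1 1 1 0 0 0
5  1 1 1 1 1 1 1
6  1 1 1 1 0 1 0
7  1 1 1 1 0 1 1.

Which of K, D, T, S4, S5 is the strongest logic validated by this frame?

Serial (axiom D): yes — every world has a successor (e.g. 1 S 1).
Reflexive (axiom T): yes — every world is S-related to itself.
Transitive (axiom 4): yes — every two-step S-path is closed by a direct edge.
Euclidean (axiom 5): no — 5 S 1 and 5 S 6, but not 1 S 6.
So F validates K, D, T, S4; S5 would additionally require S to be Euclidean. The strongest is S4.

S4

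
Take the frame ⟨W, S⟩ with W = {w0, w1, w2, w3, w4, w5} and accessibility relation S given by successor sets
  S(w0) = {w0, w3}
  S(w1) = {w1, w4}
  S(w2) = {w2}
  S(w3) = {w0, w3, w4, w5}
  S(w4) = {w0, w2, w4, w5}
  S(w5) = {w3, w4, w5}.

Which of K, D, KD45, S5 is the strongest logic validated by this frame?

Serial (axiom D): yes — every world has a successor (e.g. w0 S w0).
Euclidean (axiom 5): no — w3 S w0 and w3 S w4, but not w0 S w4.
Transitive (axiom 4): no — w0 S w3 and w3 S w4, but not w0 S w4.
Reflexive (axiom T): yes — every world is S-related to itself.
So F validates K, D; KD45 would additionally require S to be Euclidean and transitive. The strongest is D.

D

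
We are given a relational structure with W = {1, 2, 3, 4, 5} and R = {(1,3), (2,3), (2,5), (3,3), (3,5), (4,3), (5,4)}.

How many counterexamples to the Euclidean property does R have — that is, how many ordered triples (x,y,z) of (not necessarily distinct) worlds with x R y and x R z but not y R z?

5

Enumerating: (2,5,3), (2,5,5), (3,5,3), (3,5,5), (5,4,4).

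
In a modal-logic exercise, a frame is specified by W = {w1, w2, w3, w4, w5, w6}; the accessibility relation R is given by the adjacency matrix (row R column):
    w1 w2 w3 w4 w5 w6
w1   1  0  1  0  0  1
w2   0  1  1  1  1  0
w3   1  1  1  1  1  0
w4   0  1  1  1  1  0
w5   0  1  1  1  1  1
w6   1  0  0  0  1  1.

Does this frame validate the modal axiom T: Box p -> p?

Yes

Axiom T corresponds to the accessibility relation being reflexive.
Reflexive: yes — every world is R-related to itself.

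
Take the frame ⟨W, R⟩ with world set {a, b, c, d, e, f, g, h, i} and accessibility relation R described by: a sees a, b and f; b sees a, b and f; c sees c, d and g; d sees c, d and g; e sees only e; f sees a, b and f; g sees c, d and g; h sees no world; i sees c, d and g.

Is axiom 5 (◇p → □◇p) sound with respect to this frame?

Yes

By correspondence theory, 5 is valid on a frame iff R is Euclidean.
Euclidean: yes — any two successors of a common world are R-related.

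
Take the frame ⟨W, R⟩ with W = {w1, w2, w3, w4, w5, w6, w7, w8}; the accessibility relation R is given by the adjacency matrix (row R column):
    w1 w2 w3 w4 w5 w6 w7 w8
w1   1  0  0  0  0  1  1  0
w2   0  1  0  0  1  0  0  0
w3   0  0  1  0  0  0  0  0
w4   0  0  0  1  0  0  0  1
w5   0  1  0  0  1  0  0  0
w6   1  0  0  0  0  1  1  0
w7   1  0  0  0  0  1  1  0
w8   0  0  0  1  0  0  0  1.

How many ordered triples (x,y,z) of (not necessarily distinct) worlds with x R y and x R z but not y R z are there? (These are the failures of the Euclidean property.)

R is Euclidean; there are no such tuples.

0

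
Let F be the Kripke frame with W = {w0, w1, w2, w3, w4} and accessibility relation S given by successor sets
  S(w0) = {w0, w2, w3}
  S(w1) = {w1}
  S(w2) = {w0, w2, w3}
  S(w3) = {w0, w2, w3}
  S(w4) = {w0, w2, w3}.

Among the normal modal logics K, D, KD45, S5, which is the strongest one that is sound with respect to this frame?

Serial (axiom D): yes — every world has a successor (e.g. w0 S w0).
Euclidean (axiom 5): yes — any two successors of a common world are S-related.
Transitive (axiom 4): yes — every two-step S-path is closed by a direct edge.
Reflexive (axiom T): no — w4 is not related to itself.
So F validates K, D, KD45; S5 would additionally require S to be reflexive. The strongest is KD45.

KD45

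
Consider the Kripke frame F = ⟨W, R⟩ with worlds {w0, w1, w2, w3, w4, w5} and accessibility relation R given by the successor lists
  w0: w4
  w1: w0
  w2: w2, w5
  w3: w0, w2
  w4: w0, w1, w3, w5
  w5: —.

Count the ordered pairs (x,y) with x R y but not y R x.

7

Enumerating: (w1,w0), (w2,w5), (w3,w0), (w3,w2), (w4,w1), (w4,w3), (w4,w5).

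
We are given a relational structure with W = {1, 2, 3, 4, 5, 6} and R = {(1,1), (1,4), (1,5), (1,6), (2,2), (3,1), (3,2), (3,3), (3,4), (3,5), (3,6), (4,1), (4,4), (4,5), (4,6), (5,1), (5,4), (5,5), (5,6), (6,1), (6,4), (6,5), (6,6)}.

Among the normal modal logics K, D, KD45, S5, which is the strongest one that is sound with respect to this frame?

D

Serial (axiom D): yes — every world has a successor (e.g. 1 R 1).
Euclidean (axiom 5): no — 3 R 1 and 3 R 2, but not 1 R 2.
Transitive (axiom 4): yes — every two-step R-path is closed by a direct edge.
Reflexive (axiom T): yes — every world is R-related to itself.
So F validates K, D; KD45 would additionally require R to be Euclidean. The strongest is D.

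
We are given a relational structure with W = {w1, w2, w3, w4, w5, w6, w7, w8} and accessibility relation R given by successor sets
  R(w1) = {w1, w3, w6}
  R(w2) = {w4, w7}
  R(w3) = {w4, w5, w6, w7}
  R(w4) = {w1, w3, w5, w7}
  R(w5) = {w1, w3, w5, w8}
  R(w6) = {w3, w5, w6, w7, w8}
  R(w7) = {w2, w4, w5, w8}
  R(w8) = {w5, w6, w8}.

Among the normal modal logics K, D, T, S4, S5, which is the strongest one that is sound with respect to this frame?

Serial (axiom D): yes — every world has a successor (e.g. w1 R w1).
Reflexive (axiom T): no — w2 is not related to itself.
Transitive (axiom 4): no — w1 R w3 and w3 R w4, but not w1 R w4.
Euclidean (axiom 5): no — w3 R w4 and w3 R w6, but not w4 R w6.
So F validates K, D; T would additionally require R to be reflexive. The strongest is D.

D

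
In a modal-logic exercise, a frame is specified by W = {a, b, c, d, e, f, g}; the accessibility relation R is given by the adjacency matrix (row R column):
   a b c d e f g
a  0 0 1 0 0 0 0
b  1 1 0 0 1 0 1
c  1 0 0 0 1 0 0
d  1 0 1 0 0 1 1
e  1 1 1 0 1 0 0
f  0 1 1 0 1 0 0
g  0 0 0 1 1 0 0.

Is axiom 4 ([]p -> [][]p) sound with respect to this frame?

No

By correspondence theory, 4 is valid on a frame iff R is transitive.
Transitive: no — a R c and c R e, but not a R e.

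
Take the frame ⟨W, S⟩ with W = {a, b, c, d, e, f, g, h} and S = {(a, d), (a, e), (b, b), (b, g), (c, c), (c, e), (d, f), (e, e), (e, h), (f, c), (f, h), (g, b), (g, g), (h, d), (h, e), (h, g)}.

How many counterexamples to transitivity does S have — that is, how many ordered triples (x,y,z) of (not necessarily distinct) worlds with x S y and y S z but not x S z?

Enumerating: (a,d,f), (a,e,h), (c,e,h), (d,f,c), (d,f,h), (e,h,d), (e,h,g), (f,c,e), (f,h,d), (f,h,e), (f,h,g), (h,d,f), (h,e,h), (h,g,b).

14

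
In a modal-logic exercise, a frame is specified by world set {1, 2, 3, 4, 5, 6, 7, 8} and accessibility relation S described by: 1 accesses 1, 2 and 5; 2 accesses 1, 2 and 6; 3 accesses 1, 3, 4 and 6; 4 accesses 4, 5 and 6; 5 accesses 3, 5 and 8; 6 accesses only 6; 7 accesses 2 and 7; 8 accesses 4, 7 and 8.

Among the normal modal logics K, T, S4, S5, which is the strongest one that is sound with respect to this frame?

Reflexive (axiom T): yes — every world is S-related to itself.
Transitive (axiom 4): no — 1 S 2 and 2 S 6, but not 1 S 6.
Euclidean (axiom 5): no — 1 S 2 and 1 S 5, but not 2 S 5.
So F validates K, T; S4 would additionally require S to be transitive. The strongest is T.

T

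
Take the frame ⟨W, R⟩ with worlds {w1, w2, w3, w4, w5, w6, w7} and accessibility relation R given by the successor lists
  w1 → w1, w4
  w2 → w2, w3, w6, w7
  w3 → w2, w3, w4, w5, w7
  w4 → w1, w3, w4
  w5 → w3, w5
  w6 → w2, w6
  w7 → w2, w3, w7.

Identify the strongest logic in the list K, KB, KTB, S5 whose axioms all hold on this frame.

Symmetric (axiom B): yes — every pair in R has its reverse in R.
Reflexive (axiom T): yes — every world is R-related to itself.
Euclidean (axiom 5): no — w2 R w3 and w2 R w6, but not w3 R w6.
So F validates K, KB, KTB; S5 would additionally require R to be Euclidean. The strongest is KTB.

KTB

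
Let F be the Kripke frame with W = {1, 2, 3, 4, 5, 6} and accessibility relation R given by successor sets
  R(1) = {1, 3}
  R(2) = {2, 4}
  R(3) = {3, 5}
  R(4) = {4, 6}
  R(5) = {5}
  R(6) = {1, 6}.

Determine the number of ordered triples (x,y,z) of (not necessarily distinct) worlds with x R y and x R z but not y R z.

Enumerating: (1,3,1), (2,4,2), (3,5,3), (4,6,4), (6,1,6).

5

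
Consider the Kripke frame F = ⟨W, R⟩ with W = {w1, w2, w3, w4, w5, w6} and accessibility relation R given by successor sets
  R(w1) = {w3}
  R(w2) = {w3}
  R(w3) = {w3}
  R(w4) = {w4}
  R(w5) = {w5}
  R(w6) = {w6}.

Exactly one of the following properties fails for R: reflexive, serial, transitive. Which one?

reflexive

Reflexive: no — w1 is not related to itself.
Serial: yes — every world has a successor (e.g. w1 R w3).
Transitive: yes — every two-step R-path is closed by a direct edge.
Only reflexive fails.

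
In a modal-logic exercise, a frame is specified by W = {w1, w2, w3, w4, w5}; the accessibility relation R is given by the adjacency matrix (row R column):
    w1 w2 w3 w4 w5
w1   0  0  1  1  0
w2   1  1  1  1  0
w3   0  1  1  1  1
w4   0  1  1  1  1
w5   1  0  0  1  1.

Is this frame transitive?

Transitive: no — w1 R w3 and w3 R w2, but not w1 R w2.

No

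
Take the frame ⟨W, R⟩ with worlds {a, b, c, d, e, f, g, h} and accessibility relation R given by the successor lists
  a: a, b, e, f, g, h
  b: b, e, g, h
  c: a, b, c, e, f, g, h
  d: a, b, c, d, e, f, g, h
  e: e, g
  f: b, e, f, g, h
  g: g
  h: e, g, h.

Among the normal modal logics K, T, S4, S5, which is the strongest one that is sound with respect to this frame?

Reflexive (axiom T): yes — every world is R-related to itself.
Transitive (axiom 4): yes — every two-step R-path is closed by a direct edge.
Euclidean (axiom 5): no — a R b and a R f, but not b R f.
So F validates K, T, S4; S5 would additionally require R to be Euclidean. The strongest is S4.

S4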